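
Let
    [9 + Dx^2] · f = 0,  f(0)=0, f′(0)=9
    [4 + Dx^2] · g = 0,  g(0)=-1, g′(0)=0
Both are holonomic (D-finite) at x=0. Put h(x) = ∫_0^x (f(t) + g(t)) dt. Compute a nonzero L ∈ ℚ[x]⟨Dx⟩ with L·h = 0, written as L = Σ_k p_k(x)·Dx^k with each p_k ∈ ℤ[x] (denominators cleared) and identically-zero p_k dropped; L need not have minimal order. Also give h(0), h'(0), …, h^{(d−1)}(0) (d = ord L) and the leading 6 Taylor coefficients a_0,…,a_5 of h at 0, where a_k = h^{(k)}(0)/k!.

L = 36·Dx + 13·Dx^3 + Dx^5  (order 5).
h: a_k = 0, -1, 9/2, 2/3, -27/8, -2/15, …
ICs: h(0) = 0, h′(0) = -1, h′′(0) = 9, h′′′(0) = 4, h′′′′(0) = -81.

f: a_k = 0, 9, 0, -27/2, 0, 243/40, …
g: a_k = -1, 0, 2, 0, -2/3, 0, …
h₀=f+g: left-lcm gives L₀, ord ≤ 4.
∫: right-multiply L₀ by Dx.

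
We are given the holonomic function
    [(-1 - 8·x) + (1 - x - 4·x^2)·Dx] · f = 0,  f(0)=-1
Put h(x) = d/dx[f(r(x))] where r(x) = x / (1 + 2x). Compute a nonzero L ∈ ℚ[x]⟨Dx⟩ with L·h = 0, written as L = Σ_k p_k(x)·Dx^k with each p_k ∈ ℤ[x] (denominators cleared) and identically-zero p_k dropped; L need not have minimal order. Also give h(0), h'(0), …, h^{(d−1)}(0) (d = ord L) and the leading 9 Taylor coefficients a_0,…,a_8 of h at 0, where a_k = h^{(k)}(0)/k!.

f: a_k = -1, -1, -5, -9, -29, -65, -181, -441, -1165, …
f∘r: x↦r, Dx↦Dx/r' in L_f ⇒ L₀.
h₀' ⇒ L via d/dx closure of L₀.
L = (6 + 12·x + 72·x^2 + 80·x^3) + (-1 - 15·x - 54·x^2 - 36·x^3 + 40·x^4)·Dx  (order 1).
h: a_k = -1, -6, 21, -108, 475, -2034, 8449, -34392, 137799, …
ICs: h(0) = -1.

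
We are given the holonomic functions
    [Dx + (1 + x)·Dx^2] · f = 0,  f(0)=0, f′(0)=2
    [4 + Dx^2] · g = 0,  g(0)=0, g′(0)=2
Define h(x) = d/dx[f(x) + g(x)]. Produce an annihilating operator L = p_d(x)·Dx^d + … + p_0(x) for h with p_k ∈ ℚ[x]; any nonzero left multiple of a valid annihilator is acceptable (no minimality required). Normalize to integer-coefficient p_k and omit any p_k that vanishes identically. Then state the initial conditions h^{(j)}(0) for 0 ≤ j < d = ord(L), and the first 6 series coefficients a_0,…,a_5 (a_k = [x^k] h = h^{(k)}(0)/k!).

f: a_k = 0, 2, -1, 2/3, -1/2, 2/5, …
g: a_k = 0, 2, 0, -4/3, 0, 4/15, …
Weyl lclm of L_f,L_g ⇒ L₀ (ord ≤ 4).
h₀' ⇒ L via d/dx closure of L₀.
L = (20 + 16·x + 8·x^2) + (12 + 28·x + 24·x^2 + 8·x^3)·Dx + (5 + 4·x + 2·x^2)·Dx^2 + (3 + 7·x + 6·x^2 + 2·x^3)·Dx^3  (order 3).
h: a_k = 4, -2, -2, -2, 10/3, -2, …
ICs: h(0) = 4, h′(0) = -2, h′′(0) = -4.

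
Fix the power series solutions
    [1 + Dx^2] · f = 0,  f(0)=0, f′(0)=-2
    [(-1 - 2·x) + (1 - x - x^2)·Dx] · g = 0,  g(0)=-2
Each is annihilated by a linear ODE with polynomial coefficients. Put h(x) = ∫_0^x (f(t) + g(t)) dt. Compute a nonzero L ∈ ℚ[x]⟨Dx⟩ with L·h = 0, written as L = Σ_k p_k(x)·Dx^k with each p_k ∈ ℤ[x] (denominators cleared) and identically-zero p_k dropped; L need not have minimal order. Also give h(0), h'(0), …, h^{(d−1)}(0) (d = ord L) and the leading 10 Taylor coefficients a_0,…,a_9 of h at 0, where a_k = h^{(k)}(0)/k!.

f: a_k = 0, -2, 0, 1/3, 0, -1/60, 0, 1/2520, 0, -1/181440, …
g: a_k = -2, -2, -4, -6, -10, -16, -26, -42, -68, -110, …
Weyl lclm of L_f,L_g ⇒ L₀ (ord ≤ 3).
h=∫₀ˣh₀: take L = L₀·Dx.
L = (-19 - 48·x - 31·x^2 - 24·x^3 - 5·x^4 - 2·x^5)·Dx + (5 - x - 4·x^2 - 7·x^3 - 6·x^4 - 3·x^5 - x^6)·Dx^2 + (-19 - 48·x - 31·x^2 - 24·x^3 - 5·x^4 - 2·x^5)·Dx^3 + (5 - x - 4·x^2 - 7·x^3 - 6·x^4 - 3·x^5 - x^6)·Dx^4  (order 4).
h: a_k = 0, -2, -2, -4/3, -17/12, -2, -961/360, -26/7, -105839/20160, -68/9, …
ICs: h(0) = 0, h′(0) = -2, h′′(0) = -4, h′′′(0) = -8.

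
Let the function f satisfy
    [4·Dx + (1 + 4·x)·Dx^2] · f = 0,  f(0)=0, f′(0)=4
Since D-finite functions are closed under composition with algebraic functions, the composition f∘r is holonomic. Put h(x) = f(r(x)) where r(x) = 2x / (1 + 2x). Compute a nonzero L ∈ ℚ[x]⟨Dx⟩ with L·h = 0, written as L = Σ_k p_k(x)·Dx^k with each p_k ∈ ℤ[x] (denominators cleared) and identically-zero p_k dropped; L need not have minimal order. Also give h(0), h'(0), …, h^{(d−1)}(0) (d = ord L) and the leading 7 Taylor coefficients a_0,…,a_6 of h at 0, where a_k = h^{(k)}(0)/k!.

L = (12 + 40·x)·Dx + (1 + 12·x + 20·x^2)·Dx^2  (order 2).
h: a_k = 0, 8, -48, 992/3, -2496, 99968/5, -166656, …
ICs: h(0) = 0, h′(0) = 8.

f: a_k = 0, 4, -8, 64/3, -64, 1024/5, -2048/3, …
f∘r: x↦r, Dx↦Dx/r' in L_f ⇒ L₀.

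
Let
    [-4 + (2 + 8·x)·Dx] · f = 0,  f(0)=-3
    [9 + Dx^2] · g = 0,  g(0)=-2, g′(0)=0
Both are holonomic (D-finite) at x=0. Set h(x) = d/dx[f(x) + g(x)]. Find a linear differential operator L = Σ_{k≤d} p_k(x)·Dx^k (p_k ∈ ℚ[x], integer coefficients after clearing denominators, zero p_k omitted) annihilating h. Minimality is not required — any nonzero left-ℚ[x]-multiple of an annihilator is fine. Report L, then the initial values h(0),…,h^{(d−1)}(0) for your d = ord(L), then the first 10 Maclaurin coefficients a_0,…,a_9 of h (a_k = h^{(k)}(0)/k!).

L = (-414 - 432·x - 864·x^2) + (-63 - 468·x - 1296·x^2 - 1728·x^3)·Dx + (-46 - 48·x - 96·x^2)·Dx^2 + (-7 - 52·x - 144·x^2 - 192·x^3)·Dx^3  (order 3).
h: a_k = -6, 30, -36, 93, -420, 30483/20, -5544, 5765031/280, -77220, 653453529/2240, …
ICs: h(0) = -6, h′(0) = 30, h′′(0) = -72.

f: a_k = -3, -6, 6, -12, 30, -84, 252, -792, 2574, -8580, …
g: a_k = -2, 0, 9, 0, -27/4, 0, 81/40, 0, -729/2240, 0, …
L₀ := lclm(L_f,L_g); ord L₀ ≤ 1+2.
Derive L from L₀ (diff closure).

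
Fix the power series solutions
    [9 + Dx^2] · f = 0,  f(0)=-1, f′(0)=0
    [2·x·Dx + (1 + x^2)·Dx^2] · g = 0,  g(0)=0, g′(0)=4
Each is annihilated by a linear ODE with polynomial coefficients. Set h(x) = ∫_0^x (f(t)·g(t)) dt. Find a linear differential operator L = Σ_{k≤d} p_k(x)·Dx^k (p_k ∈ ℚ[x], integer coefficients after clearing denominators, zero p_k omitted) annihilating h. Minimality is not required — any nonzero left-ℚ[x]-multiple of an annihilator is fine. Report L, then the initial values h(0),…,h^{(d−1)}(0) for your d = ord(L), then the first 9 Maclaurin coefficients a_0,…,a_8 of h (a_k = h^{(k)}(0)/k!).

f: a_k = -1, 0, 9/2, 0, -27/8, 0, 81/80, 0, -729/4480, …
g: a_k = 0, 4, 0, -4/3, 0, 4/5, 0, -4/7, 0, …
Product ⇒ symmetric product L₀, ord ≤ 4.
∫: right-multiply L₀ by Dx.
L = (1170 + 3834·x^2 + 4779·x^4 + 2916·x^6 + 729·x^8)·Dx + (396·x + 1044·x^3 + 972·x^5 + 324·x^7)·Dx^2 + (220 + 768·x^2 + 1026·x^4 + 648·x^6 + 162·x^8)·Dx^3 + (44·x + 116·x^3 + 108·x^5 + 36·x^7)·Dx^4 + (10 + 38·x^2 + 55·x^4 + 36·x^6 + 9·x^8)·Dx^5  (order 5).
h: a_k = 0, 0, -2, 0, 29/6, 0, -203/60, 0, 1781/1120, …
ICs: h(0) = 0, h′(0) = 0, h′′(0) = -4, h′′′(0) = 0, h′′′′(0) = 116.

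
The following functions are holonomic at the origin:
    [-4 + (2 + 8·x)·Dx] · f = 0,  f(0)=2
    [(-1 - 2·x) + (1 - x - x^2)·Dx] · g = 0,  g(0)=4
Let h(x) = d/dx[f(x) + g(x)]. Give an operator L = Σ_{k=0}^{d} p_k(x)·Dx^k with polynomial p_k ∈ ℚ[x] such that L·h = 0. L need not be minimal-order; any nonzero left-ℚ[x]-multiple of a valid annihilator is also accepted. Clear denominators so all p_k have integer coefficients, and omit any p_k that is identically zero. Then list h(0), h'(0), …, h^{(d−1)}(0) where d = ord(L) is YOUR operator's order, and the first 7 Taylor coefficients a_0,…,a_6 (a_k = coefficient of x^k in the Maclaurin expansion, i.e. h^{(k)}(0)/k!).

f: a_k = 2, 4, -4, 8, -20, 56, -168, …
g: a_k = 4, 4, 8, 12, 20, 32, 52, …
f+g: L₀ = lclm(L_f,L_g), ord ≤ 1+1.
h₀' ⇒ L via d/dx closure of L₀.
L = (-42 - 132·x - 204·x^2 - 96·x^3 - 60·x^4) + (-3 - 96·x - 384·x^2 - 540·x^3 - 354·x^4 - 180·x^5)·Dx + (3 + 21·x + 33·x^2 - 26·x^3 - 78·x^4 - 98·x^5 - 40·x^6)·Dx^2  (order 2).
h: a_k = 8, 8, 60, 0, 440, -696, 4284, …
ICs: h(0) = 8, h′(0) = 8.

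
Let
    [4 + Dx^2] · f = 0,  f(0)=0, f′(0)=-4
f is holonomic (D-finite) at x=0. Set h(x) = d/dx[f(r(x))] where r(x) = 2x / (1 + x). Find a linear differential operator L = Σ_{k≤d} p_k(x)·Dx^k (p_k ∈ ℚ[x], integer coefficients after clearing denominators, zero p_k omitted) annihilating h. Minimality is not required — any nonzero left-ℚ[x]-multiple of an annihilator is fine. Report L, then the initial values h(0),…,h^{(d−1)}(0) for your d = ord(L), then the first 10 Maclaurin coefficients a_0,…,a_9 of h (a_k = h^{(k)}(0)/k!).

L = (22 + 12·x + 6·x^2) + (6 + 18·x + 18·x^2 + 6·x^3)·Dx + (1 + 4·x + 6·x^2 + 4·x^3 + x^4)·Dx^2  (order 2).
h: a_k = -8, 16, 40, -224, 1544/3, -720, 19688/45, 40256/45, -240824/63, 540080/63, …
ICs: h(0) = -8, h′(0) = 16.

f: a_k = 0, -4, 0, 8/3, 0, -8/15, 0, 16/315, 0, -8/2835, …
f∘r: x↦r, Dx↦Dx/r' in L_f ⇒ L₀.
Differentiate: ansatz ord ≤ ord L₀ ⇒ L.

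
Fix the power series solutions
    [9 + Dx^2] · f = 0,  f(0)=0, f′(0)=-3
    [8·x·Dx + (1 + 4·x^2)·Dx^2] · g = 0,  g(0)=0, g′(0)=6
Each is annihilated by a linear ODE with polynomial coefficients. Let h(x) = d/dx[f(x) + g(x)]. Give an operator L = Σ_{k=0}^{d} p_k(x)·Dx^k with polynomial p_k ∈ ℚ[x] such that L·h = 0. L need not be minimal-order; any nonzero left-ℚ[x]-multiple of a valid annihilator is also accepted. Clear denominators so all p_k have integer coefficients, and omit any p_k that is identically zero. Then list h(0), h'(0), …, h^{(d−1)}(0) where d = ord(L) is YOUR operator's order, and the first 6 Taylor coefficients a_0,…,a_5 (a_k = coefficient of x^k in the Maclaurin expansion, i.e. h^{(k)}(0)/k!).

L = (-2808·x + 19008·x^3 + 10368·x^5) + (9 + 1548·x^2 + 7344·x^4 + 5184·x^6)·Dx + (-312·x + 2112·x^3 + 1152·x^5)·Dx^2 + (1 + 172·x^2 + 816·x^4 + 576·x^6)·Dx^3  (order 3).
h: a_k = 3, 0, -21/2, 0, 687/8, 0, …
ICs: h(0) = 3, h′(0) = 0, h′′(0) = -21.

f: a_k = 0, -3, 0, 9/2, 0, -81/40, …
g: a_k = 0, 6, 0, -8, 0, 96/5, …
L₀ := lclm(L_f,L_g); ord L₀ ≤ 2+2.
h=h₀': d/dx-closure on L₀ ⇒ L.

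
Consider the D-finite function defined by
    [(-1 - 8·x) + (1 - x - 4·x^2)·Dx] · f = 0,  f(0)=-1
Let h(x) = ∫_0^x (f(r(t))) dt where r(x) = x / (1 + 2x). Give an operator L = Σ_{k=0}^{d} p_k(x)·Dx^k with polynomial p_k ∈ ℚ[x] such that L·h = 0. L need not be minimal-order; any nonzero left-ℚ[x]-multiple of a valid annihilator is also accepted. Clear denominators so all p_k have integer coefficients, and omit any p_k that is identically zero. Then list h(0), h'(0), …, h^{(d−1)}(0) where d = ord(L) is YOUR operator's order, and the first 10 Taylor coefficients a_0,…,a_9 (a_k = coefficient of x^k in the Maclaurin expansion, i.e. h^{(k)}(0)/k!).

f: a_k = -1, -1, -5, -9, -29, -65, -181, -441, -1165, -2929, …
Change of var in L_f (x↦r) gives L₀.
h=∫₀ˣh₀: take L = L₀·Dx.
L = (1 + 10·x)·Dx + (-1 - 5·x - 4·x^2 + 4·x^3)·Dx^2  (order 2).
h: a_k = 0, -1, -1/2, -1, 7/4, -27/5, 95/6, -339/7, 1207/8, -1433/3, …
ICs: h(0) = 0, h′(0) = -1.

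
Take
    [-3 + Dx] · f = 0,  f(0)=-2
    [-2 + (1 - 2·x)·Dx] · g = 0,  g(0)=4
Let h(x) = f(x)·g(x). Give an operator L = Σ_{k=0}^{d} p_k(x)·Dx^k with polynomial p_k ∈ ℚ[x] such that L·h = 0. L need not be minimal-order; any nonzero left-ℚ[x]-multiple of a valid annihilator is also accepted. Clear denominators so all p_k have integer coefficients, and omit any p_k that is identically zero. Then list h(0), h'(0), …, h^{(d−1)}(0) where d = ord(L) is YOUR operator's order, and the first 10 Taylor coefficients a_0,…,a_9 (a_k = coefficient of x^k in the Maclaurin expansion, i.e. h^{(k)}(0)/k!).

f: a_k = -2, -6, -9, -9, -27/4, -81/20, -81/40, -243/280, -729/2240, -243/2240, …
g: a_k = 4, 8, 16, 32, 64, 128, 256, 512, 1024, 2048, …
f·g: L₀ = L_f ⊗_s L_g, ord ≤ 1·1.
L = (5 - 6·x) + (-1 + 2·x)·Dx  (order 1).
h: a_k = -8, -40, -116, -268, -563, -5711/5, -4585/2, -321193/70, -5139817/560, -10279877/560, …
ICs: h(0) = -8.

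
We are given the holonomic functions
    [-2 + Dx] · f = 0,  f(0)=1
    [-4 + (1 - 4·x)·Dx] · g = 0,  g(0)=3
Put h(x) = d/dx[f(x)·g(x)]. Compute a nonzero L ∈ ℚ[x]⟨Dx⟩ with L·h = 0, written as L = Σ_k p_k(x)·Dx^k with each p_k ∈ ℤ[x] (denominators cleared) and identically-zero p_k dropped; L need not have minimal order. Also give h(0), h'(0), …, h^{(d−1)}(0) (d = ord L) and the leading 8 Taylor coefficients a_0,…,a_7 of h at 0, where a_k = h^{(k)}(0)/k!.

f: a_k = 1, 2, 2, 4/3, 2/3, 4/15, 4/45, 8/315, …
g: a_k = 3, 12, 48, 192, 768, 3072, 12288, 49152, …
L₀ := L_f ⊗_s L_g (sym. prod.), ord ≤ 1.
Derive L from L₀ (diff closure).
L = (26 - 48·x + 32·x^2) + (-3 + 16·x - 16·x^2)·Dx  (order 1).
h: a_k = 18, 156, 948, 5064, 25324, 607784/5, 2836328/5, 272287504/105, …
ICs: h(0) = 18.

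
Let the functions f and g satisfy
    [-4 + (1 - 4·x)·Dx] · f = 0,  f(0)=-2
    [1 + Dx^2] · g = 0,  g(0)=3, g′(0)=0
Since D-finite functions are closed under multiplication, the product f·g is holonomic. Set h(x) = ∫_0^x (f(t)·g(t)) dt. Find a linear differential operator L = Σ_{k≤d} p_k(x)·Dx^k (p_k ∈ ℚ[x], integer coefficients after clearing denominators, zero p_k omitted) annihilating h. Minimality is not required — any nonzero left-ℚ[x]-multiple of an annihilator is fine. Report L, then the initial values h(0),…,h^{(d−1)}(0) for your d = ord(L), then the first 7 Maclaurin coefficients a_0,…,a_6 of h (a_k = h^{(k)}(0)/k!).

L = (-1 + 4·x)·Dx + 8·Dx^2 + (-1 + 4·x)·Dx^3  (order 3).
h: a_k = 0, -6, -12, -31, -93, -5953/20, -5953/6, …
ICs: h(0) = 0, h′(0) = -6, h′′(0) = -24.

f: a_k = -2, -8, -32, -128, -512, -2048, -8192, …
g: a_k = 3, 0, -3/2, 0, 1/8, 0, -1/240, …
f·g: L₀ = L_f ⊗_s L_g, ord ≤ 1·2.
Integrate: L := L₀·Dx.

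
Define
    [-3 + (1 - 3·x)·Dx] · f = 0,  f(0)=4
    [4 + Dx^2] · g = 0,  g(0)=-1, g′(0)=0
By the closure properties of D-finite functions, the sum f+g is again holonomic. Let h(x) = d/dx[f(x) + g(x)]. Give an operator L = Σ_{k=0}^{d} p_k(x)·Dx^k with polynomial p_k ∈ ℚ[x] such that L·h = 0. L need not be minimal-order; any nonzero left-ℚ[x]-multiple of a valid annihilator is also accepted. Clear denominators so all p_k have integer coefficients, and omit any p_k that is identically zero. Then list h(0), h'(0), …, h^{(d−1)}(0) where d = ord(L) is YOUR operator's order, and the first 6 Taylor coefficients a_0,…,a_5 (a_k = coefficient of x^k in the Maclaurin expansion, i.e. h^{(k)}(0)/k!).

f: a_k = 4, 12, 36, 108, 324, 972, …
g: a_k = -1, 0, 2, 0, -2/3, 0, …
L₀ := lclm(L_f,L_g); ord L₀ ≤ 1+2.
h₀' ⇒ L via d/dx closure of L₀.
L = (1344 - 288·x + 432·x^2) + (-116 + 396·x - 216·x^2 + 216·x^3)·Dx + (336 - 72·x + 108·x^2)·Dx^2 + (-29 + 99·x - 54·x^2 + 54·x^3)·Dx^3  (order 3).
h: a_k = 12, 76, 324, 3880/3, 4860, 262448/15, …
ICs: h(0) = 12, h′(0) = 76, h′′(0) = 648.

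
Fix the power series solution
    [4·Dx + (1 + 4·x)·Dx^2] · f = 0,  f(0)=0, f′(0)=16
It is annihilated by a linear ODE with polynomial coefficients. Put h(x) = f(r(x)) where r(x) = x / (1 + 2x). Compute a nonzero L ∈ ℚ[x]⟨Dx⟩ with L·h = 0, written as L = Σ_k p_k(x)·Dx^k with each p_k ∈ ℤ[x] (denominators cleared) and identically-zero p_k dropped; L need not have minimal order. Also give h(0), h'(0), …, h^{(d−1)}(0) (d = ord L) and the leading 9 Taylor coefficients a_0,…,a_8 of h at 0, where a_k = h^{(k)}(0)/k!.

L = (8 + 24·x)·Dx + (1 + 8·x + 12·x^2)·Dx^2  (order 2).
h: a_k = 0, 16, -64, 832/3, -1280, 30976/5, -93184/3, 1119232/7, -839680, …
ICs: h(0) = 0, h′(0) = 16.

f: a_k = 0, 16, -32, 256/3, -256, 4096/5, -8192/3, 65536/7, -32768, …
L₀ from L_f via x↦r, Dx↦r'^{-1}Dx.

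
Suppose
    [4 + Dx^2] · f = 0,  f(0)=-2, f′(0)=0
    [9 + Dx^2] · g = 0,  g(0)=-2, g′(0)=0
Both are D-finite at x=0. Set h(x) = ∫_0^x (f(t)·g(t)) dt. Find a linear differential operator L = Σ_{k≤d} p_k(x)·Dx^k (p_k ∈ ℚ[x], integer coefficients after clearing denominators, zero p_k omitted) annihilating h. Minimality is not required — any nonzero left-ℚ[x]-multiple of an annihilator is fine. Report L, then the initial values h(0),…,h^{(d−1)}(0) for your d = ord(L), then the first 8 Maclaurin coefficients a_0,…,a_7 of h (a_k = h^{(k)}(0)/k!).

f: a_k = -2, 0, 4, 0, -4/3, 0, 8/45, 0, …
g: a_k = -2, 0, 9, 0, -27/4, 0, 81/40, 0, …
f·g: L₀ = L_f ⊗_s L_g, ord ≤ 2·2.
∫: right-multiply L₀ by Dx.
L = 25·Dx + 26·Dx^3 + Dx^5  (order 5).
h: a_k = 0, 4, 0, -26/3, 0, 313/30, 0, -7813/1260, …
ICs: h(0) = 0, h′(0) = 4, h′′(0) = 0, h′′′(0) = -52, h′′′′(0) = 0.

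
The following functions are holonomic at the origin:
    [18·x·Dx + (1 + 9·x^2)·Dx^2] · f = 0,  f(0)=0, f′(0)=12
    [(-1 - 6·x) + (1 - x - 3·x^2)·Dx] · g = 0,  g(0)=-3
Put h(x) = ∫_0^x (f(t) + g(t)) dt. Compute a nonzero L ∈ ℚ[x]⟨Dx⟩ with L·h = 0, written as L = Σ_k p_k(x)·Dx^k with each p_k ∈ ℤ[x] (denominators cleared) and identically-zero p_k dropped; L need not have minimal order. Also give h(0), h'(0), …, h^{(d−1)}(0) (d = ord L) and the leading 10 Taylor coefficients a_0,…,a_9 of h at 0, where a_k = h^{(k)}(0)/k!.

f: a_k = 0, 12, 0, -36, 0, 972/5, 0, -8748/7, 0, 8748, …
g: a_k = -3, -3, -12, -21, -57, -120, -291, -651, -1524, -3477, …
f+g: L₀ = lclm(L_f,L_g), ord ≤ 2+1.
h=∫h₀ ⇒ L = L₀·Dx.
L = (72 - 288·x - 4428·x^2 - 9720·x^3 - 33534·x^4 - 13122·x^6)·Dx^2 + (-30 - 180·x - 144·x^2 - 1728·x^3 - 9153·x^4 - 23814·x^5 - 2187·x^6 - 13122·x^7)·Dx^3 + (4 + 14·x + 114·x^2 - 36·x^3 + 459·x^4 - 1539·x^5 - 2430·x^6 - 729·x^7 - 2187·x^8)·Dx^4  (order 4).
h: a_k = 0, -3, 9/2, -4, -57/4, -57/5, 62/5, -291/7, -13305/56, -508/3, …
ICs: h(0) = 0, h′(0) = -3, h′′(0) = 9, h′′′(0) = -24.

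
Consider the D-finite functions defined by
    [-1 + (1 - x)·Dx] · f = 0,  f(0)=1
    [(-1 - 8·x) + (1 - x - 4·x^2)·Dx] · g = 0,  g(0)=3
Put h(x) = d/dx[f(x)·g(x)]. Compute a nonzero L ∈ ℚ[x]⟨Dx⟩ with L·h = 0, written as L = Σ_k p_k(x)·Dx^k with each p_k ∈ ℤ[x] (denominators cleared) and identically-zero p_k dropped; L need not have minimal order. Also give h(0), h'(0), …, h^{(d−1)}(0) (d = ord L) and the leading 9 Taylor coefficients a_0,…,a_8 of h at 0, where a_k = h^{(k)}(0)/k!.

f: a_k = 1, 1, 1, 1, 1, 1, 1, 1, 1, …
g: a_k = 3, 3, 15, 27, 87, 195, 543, 1323, 3495, …
L₀ := L_f ⊗_s L_g (sym. prod.), ord ≤ 1.
Derive L from L₀ (diff closure).
L = (7 + 6·x + 3·x^2 - 96·x^3 + 96·x^4) + (-1 - x + 15·x^2 - 7·x^3 - 30·x^4 + 24·x^5)·Dx  (order 1).
h: a_k = 6, 42, 144, 540, 1650, 5238, 15372, 45528, 130302, …
ICs: h(0) = 6.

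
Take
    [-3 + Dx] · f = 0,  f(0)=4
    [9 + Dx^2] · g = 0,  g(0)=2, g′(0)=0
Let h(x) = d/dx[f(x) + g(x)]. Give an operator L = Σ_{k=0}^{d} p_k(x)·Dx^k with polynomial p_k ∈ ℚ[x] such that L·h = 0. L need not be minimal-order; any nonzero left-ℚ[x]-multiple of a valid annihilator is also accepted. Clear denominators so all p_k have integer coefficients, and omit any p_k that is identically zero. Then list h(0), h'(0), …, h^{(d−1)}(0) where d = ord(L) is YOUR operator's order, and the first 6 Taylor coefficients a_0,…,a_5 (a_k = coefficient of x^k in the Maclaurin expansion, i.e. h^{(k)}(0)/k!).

L = 27 - 9·Dx + 3·Dx^2 - Dx^3  (order 3).
h: a_k = 12, 18, 54, 81, 81/2, 243/20, …
ICs: h(0) = 12, h′(0) = 18, h′′(0) = 108.

f: a_k = 4, 12, 18, 18, 27/2, 81/10, …
g: a_k = 2, 0, -9, 0, 27/4, 0, …
f+g: L₀ = lclm(L_f,L_g), ord ≤ 1+2.
Differentiate: ansatz ord ≤ ord L₀ ⇒ L.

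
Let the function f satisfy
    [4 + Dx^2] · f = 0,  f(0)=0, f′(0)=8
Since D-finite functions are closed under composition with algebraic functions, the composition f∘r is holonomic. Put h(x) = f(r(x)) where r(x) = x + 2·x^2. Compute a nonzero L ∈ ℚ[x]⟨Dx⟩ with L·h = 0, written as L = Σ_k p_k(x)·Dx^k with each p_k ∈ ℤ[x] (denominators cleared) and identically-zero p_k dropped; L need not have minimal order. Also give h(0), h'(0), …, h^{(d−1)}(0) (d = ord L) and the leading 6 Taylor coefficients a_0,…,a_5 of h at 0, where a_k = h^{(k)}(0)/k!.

f: a_k = 0, 8, 0, -16/3, 0, 16/15, …
f∘r: x↦r, Dx↦Dx/r' in L_f ⇒ L₀.
L = (4 + 48·x + 192·x^2 + 256·x^3) - 4·Dx + (1 + 4·x)·Dx^2  (order 2).
h: a_k = 0, 8, 16, -16/3, -32, -944/15, …
ICs: h(0) = 0, h′(0) = 8.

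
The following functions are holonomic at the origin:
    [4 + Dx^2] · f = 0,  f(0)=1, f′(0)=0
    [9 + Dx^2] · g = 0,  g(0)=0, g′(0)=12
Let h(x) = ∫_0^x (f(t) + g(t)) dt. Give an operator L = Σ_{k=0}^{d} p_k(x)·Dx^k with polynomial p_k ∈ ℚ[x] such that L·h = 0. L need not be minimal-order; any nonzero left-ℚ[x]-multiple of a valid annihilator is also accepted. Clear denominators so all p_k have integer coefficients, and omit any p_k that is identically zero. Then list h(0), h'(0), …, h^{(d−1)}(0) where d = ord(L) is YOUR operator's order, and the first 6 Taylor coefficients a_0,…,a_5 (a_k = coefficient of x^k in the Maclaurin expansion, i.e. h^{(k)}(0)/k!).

L = 36·Dx + 13·Dx^3 + Dx^5  (order 5).
h: a_k = 0, 1, 6, -2/3, -9/2, 2/15, …
ICs: h(0) = 0, h′(0) = 1, h′′(0) = 12, h′′′(0) = -4, h′′′′(0) = -108.

f: a_k = 1, 0, -2, 0, 2/3, 0, …
g: a_k = 0, 12, 0, -18, 0, 81/10, …
Weyl lclm of L_f,L_g ⇒ L₀ (ord ≤ 4).
h=∫h₀ ⇒ L = L₀·Dx.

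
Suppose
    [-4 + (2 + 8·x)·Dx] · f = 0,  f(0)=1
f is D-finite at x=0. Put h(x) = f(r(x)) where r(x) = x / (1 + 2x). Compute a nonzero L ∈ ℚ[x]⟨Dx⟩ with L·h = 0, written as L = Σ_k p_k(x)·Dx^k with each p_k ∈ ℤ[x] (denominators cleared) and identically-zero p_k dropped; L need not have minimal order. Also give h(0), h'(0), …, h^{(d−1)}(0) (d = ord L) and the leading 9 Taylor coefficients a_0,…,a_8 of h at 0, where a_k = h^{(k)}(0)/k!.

f: a_k = 1, 2, -2, 4, -10, 28, -84, 264, -858, …
f∘r: x↦r, Dx↦Dx/r' in L_f ⇒ L₀.
L = -2 + (1 + 8·x + 12·x^2)·Dx  (order 1).
h: a_k = 1, 2, -6, 20, -74, 300, -1308, 6024, -28890, …
ICs: h(0) = 1.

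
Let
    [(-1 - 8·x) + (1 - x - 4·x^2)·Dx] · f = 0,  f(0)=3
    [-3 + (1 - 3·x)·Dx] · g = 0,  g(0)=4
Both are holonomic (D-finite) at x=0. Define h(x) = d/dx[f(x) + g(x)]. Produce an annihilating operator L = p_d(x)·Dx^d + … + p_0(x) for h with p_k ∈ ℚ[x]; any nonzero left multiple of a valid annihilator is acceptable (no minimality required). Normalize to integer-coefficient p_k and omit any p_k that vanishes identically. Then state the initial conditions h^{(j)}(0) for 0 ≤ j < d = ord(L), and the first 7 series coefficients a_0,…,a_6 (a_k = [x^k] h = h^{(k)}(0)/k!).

L = (54 - 288·x + 1728·x^2 - 2304·x^3 + 1728·x^4) + (-42·x - 144·x^2 + 1248·x^3 - 2088·x^4 + 1728·x^5)·Dx + (-1 + 16·x - 71·x^2 + 96·x^3 + 72·x^4 - 312·x^5 + 288·x^6)·Dx^2  (order 2).
h: a_k = 15, 102, 405, 1644, 5835, 20754, 70497, …
ICs: h(0) = 15, h′(0) = 102.

f: a_k = 3, 3, 15, 27, 87, 195, 543, …
g: a_k = 4, 12, 36, 108, 324, 972, 2916, …
Weyl lclm of L_f,L_g ⇒ L₀ (ord ≤ 2).
Differentiate: ansatz ord ≤ ord L₀ ⇒ L.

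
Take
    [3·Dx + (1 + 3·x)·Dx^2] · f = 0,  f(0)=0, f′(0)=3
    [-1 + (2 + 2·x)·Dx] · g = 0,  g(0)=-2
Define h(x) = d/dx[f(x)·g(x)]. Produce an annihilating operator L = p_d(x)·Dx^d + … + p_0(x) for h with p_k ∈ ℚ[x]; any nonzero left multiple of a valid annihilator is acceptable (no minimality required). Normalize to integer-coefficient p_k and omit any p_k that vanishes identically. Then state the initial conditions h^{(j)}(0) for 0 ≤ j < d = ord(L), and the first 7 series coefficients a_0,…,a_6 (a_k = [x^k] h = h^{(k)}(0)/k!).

L = (-13 - 6·x + 3·x^2) + (-32 - 56·x + 24·x^3)·Dx + (-4 - 16·x - 8·x^2 + 16·x^3 + 12·x^4)·Dx^2  (order 2).
h: a_k = -6, 12, -153/4, 120, -23649/64, 180189/160, -8737857/2560, …
ICs: h(0) = -6, h′(0) = 12.

f: a_k = 0, 3, -9/2, 9, -81/4, 243/5, -243/2, …
g: a_k = -2, -1, 1/4, -1/8, 5/64, -7/128, 21/512, …
Product ⇒ symmetric product L₀, ord ≤ 2.
Differentiate: ansatz ord ≤ ord L₀ ⇒ L.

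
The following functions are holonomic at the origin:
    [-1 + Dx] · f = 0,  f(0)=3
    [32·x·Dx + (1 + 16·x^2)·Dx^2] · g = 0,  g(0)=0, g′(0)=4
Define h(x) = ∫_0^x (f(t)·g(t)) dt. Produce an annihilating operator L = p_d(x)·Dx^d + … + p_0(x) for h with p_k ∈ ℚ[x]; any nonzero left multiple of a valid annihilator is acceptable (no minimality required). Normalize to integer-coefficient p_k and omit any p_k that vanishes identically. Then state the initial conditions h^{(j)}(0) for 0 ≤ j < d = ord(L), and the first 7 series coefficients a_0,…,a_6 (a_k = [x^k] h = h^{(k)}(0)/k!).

L = (1 - 32·x + 16·x^2)·Dx + (-2 + 32·x - 32·x^2)·Dx^2 + (1 + 16·x^2)·Dx^3  (order 3).
h: a_k = 0, 0, 6, 4, -29/2, -62/5, 1943/20, …
ICs: h(0) = 0, h′(0) = 0, h′′(0) = 12.

f: a_k = 3, 3, 3/2, 1/2, 1/8, 1/40, 1/240, …
g: a_k = 0, 4, 0, -64/3, 0, 1024/5, 0, …
L₀ := L_f ⊗_s L_g (sym. prod.), ord ≤ 2.
∫: right-multiply L₀ by Dx.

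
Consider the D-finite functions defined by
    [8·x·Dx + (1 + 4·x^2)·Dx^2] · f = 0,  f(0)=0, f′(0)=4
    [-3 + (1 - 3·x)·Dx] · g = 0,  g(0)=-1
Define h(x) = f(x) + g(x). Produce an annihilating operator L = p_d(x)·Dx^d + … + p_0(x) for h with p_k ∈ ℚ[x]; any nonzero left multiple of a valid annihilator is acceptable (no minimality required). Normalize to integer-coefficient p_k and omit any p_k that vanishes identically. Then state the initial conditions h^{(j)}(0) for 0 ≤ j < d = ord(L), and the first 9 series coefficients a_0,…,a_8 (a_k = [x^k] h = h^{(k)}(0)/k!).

f: a_k = 0, 4, 0, -16/3, 0, 64/5, 0, -256/7, 0, …
g: a_k = -1, -3, -9, -27, -81, -243, -729, -2187, -6561, …
h₀=f+g: left-lcm gives L₀, ord ≤ 3.
L = (24 - 288·x - 288·x^2)·Dx + (-31 + 24·x - 204·x^2 - 288·x^3)·Dx^2 + (3 - 5·x - 20·x^3 - 48·x^4)·Dx^3  (order 3).
h: a_k = -1, 1, -9, -97/3, -81, -1151/5, -729, -15565/7, -6561, …
ICs: h(0) = -1, h′(0) = 1, h′′(0) = -18.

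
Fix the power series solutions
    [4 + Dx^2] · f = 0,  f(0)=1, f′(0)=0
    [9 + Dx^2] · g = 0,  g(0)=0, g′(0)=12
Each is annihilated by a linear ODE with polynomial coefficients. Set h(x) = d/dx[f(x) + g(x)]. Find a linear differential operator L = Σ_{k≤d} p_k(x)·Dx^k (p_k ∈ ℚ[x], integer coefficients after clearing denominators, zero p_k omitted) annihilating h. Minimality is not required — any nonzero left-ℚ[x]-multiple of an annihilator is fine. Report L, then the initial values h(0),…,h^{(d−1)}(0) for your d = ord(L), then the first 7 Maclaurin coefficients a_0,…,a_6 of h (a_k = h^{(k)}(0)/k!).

f: a_k = 1, 0, -2, 0, 2/3, 0, -4/45, …
g: a_k = 0, 12, 0, -18, 0, 81/10, 0, …
Sum ⇒ L₀ = lclm(L_f,L_g) in ℚ(x)⟨Dx⟩.
h=h₀': d/dx-closure on L₀ ⇒ L.
L = 36 + 13·Dx^2 + Dx^4  (order 4).
h: a_k = 12, -4, -54, 8/3, 81/2, -8/15, -243/20, …
ICs: h(0) = 12, h′(0) = -4, h′′(0) = -108, h′′′(0) = 16.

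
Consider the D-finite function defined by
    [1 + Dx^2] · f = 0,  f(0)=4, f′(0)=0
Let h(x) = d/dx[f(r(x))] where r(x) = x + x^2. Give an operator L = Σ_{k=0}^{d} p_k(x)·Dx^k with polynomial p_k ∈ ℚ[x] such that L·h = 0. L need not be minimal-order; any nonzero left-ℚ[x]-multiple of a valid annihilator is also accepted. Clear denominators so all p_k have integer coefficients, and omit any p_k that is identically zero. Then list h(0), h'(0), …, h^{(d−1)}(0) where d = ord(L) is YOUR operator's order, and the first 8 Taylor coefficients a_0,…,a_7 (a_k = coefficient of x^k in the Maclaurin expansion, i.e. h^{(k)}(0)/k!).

L = (13 + 8·x + 24·x^2 + 32·x^3 + 16·x^4) + (-6 - 12·x)·Dx + (1 + 4·x + 4·x^2)·Dx^2  (order 2).
h: a_k = 0, -4, -12, -22/3, 10/3, 179/30, 133/30, 841/1260, …
ICs: h(0) = 0, h′(0) = -4.

f: a_k = 4, 0, -2, 0, 1/6, 0, -1/180, 0, …
h₀=f(r): pull back L_f along r ⇒ L₀.
Derive L from L₀ (diff closure).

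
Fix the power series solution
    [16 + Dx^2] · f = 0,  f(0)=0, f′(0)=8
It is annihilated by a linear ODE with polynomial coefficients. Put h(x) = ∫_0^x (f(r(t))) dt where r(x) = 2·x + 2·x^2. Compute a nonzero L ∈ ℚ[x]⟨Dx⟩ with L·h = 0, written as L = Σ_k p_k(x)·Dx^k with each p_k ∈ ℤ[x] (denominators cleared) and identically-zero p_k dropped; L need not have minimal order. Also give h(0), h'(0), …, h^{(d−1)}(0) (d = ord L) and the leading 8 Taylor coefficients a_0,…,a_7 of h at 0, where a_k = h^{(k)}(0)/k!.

L = (64 + 384·x + 768·x^2 + 512·x^3)·Dx - 2·Dx^2 + (1 + 2·x)·Dx^3  (order 3).
h: a_k = 0, 0, 8, 16/3, -128/3, -512/5, 256/45, 2560/7, …
ICs: h(0) = 0, h′(0) = 0, h′′(0) = 16.

f: a_k = 0, 8, 0, -64/3, 0, 256/15, 0, -2048/315, …
L₀ from L_f via x↦r, Dx↦r'^{-1}Dx.
∫: right-multiply L₀ by Dx.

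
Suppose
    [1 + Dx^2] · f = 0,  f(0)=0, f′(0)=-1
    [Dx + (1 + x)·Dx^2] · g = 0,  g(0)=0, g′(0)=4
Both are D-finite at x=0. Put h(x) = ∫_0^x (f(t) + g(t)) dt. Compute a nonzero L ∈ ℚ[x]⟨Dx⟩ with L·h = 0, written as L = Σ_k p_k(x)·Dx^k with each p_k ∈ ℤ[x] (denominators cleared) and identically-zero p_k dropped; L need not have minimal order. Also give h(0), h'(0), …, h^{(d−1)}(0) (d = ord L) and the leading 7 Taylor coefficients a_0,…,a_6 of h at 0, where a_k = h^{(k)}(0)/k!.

L = (7 + 2·x + x^2)·Dx^2 + (3 + 5·x + 3·x^2 + x^3)·Dx^3 + (7 + 2·x + x^2)·Dx^4 + (3 + 5·x + 3·x^2 + x^3)·Dx^5  (order 5).
h: a_k = 0, 0, 3/2, -2/3, 3/8, -1/5, 19/144, …
ICs: h(0) = 0, h′(0) = 0, h′′(0) = 3, h′′′(0) = -4, h′′′′(0) = 9.

f: a_k = 0, -1, 0, 1/6, 0, -1/120, 0, …
g: a_k = 0, 4, -2, 4/3, -1, 4/5, -2/3, …
L₀ := lclm(L_f,L_g); ord L₀ ≤ 2+2.
h=∫h₀ ⇒ L = L₀·Dx.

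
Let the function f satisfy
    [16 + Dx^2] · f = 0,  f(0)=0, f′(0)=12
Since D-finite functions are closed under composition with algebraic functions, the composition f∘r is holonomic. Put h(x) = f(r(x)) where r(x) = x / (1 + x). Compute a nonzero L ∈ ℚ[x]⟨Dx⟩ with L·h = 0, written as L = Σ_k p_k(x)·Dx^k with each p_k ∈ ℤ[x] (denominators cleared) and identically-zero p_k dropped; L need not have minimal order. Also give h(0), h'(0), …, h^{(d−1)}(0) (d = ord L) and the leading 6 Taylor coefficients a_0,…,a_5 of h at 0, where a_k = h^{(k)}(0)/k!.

L = 16 + (2 + 6·x + 6·x^2 + 2·x^3)·Dx + (1 + 4·x + 6·x^2 + 4·x^3 + x^4)·Dx^2  (order 2).
h: a_k = 0, 12, -12, -20, 84, -772/5, …
ICs: h(0) = 0, h′(0) = 12.

f: a_k = 0, 12, 0, -32, 0, 128/5, …
Change of var in L_f (x↦r) gives L₀.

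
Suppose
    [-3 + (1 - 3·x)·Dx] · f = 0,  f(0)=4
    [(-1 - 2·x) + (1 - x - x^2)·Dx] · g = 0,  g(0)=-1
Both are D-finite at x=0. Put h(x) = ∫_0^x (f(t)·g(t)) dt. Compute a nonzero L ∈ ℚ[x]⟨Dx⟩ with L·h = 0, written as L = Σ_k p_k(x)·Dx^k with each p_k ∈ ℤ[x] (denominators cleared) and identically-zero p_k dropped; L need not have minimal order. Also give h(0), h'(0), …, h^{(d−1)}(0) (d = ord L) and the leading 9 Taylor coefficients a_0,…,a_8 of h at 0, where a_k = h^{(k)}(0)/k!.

f: a_k = 4, 12, 36, 108, 324, 972, 2916, 8748, 26244, …
g: a_k = -1, -1, -2, -3, -5, -8, -13, -21, -34, …
L₀ := L_f ⊗_s L_g (sym. prod.), ord ≤ 1.
∫: right-multiply L₀ by Dx.
L = (-4 + 4·x + 9·x^2)·Dx + (1 - 4·x + 2·x^2 + 3·x^3)·Dx^2  (order 2).
h: a_k = 0, -4, -8, -56/3, -45, -112, -856/3, -5188/7, -1956, …
ICs: h(0) = 0, h′(0) = -4.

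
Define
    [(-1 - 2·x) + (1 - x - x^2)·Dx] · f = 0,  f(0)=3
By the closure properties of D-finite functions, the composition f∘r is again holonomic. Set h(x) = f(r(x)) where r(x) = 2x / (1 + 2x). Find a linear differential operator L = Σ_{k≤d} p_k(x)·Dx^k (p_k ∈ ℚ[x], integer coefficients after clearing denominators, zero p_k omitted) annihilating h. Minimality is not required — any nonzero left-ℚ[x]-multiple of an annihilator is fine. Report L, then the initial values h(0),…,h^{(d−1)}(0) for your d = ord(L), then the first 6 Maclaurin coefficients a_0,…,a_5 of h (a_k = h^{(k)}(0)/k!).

L = (2 + 12·x) + (-1 - 4·x + 8·x^3)·Dx  (order 1).
h: a_k = 3, 6, 12, 0, 48, -96, …
ICs: h(0) = 3.

f: a_k = 3, 3, 6, 9, 15, 24, …
L₀ from L_f via x↦r, Dx↦r'^{-1}Dx.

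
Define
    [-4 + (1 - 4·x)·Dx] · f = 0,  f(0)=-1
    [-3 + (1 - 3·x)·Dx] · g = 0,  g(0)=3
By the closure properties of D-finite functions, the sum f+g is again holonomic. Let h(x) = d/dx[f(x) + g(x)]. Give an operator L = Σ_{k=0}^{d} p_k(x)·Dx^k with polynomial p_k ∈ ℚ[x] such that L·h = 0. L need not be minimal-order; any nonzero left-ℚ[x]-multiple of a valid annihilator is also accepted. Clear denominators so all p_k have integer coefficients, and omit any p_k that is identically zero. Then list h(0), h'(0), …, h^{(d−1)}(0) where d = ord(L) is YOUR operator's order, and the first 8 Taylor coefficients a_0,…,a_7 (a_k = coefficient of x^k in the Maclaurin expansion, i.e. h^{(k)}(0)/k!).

f: a_k = -1, -4, -16, -64, -256, -1024, -4096, -16384, …
g: a_k = 3, 9, 27, 81, 243, 729, 2187, 6561, …
f+g: L₀ = lclm(L_f,L_g), ord ≤ 1+1.
h₀' ⇒ L via d/dx closure of L₀.
L = 72 + (-21 + 72·x)·Dx + (1 - 7·x + 12·x^2)·Dx^2  (order 2).
h: a_k = 5, 22, 51, -52, -1475, -11454, -68761, -366824, …
ICs: h(0) = 5, h′(0) = 22.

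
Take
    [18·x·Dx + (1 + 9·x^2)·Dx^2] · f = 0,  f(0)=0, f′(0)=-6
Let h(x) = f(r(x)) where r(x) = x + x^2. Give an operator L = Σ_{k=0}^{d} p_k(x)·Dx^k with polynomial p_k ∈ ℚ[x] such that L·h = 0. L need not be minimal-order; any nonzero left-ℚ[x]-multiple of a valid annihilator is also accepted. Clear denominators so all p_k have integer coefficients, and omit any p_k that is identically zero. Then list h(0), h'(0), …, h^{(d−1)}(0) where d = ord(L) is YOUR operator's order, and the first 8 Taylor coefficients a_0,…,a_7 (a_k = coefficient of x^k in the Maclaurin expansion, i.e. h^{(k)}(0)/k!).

f: a_k = 0, -6, 0, 18, 0, -486/5, 0, 4374/7, …
h₀=f(r): pull back L_f along r ⇒ L₀.
L = (-2 + 18·x + 72·x^2 + 108·x^3 + 54·x^4)·Dx + (1 + 2·x + 9·x^2 + 36·x^3 + 45·x^4 + 18·x^5)·Dx^2  (order 2).
h: a_k = 0, -6, -6, 18, 54, -216/5, -468, -2430/7, …
ICs: h(0) = 0, h′(0) = -6.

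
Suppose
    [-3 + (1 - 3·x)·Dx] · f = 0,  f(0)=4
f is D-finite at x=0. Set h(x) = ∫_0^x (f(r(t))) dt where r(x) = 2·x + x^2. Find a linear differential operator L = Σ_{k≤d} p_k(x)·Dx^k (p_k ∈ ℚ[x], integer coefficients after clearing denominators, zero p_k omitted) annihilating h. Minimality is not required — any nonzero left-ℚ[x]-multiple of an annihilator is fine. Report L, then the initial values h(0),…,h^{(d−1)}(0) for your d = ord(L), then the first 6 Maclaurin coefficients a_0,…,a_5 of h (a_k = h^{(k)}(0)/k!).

f: a_k = 4, 12, 36, 108, 324, 972, …
h₀=f(r): pull back L_f along r ⇒ L₀.
Integrate: L := L₀·Dx.
L = (6 + 6·x)·Dx + (-1 + 6·x + 3·x^2)·Dx^2  (order 2).
h: a_k = 0, 4, 12, 52, 252, 6516/5, …
ICs: h(0) = 0, h′(0) = 4.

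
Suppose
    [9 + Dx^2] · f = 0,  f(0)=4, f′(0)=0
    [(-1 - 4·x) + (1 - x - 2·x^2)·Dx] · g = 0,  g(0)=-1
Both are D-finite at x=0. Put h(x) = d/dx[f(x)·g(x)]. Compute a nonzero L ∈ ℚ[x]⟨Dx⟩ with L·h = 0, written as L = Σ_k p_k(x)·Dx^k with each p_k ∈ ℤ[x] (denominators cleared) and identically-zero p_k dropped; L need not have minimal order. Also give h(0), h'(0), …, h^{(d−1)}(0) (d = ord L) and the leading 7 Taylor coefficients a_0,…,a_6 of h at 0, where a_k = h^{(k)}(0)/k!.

L = (-33 - 162·x - 243·x^2 + 324·x^3 + 324·x^4) + (-6 - 6·x + 108·x^2 + 144·x^3)·Dx + (5 - 14·x - 19·x^2 + 36·x^3 + 36·x^4)·Dx^2  (order 2).
h: a_k = -4, 12, -6, -14, -75/2, -627/10, -3563/20, …
ICs: h(0) = -4, h′(0) = 12.

f: a_k = 4, 0, -18, 0, 27/2, 0, -81/20, …
g: a_k = -1, -1, -3, -5, -11, -21, -43, …
Sym-product of L_f,L_g gives L₀ (≤ ord 2).
Differentiate: ansatz ord ≤ ord L₀ ⇒ L.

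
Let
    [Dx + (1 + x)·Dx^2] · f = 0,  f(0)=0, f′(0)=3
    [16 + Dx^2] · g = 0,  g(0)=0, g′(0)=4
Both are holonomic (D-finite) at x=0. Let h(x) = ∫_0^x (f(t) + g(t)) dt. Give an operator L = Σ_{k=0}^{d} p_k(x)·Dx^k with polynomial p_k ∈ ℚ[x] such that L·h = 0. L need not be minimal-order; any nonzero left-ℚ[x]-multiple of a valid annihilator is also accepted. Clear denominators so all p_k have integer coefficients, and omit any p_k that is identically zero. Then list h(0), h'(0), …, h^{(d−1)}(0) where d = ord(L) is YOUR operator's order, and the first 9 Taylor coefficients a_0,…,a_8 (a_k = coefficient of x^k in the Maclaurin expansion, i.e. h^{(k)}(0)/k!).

f: a_k = 0, 3, -3/2, 1, -3/4, 3/5, -1/2, 3/7, -3/8, …
g: a_k = 0, 4, 0, -32/3, 0, 128/15, 0, -1024/315, 0, …
Weyl lclm of L_f,L_g ⇒ L₀ (ord ≤ 4).
Integrate: L := L₀·Dx.
L = (176 + 256·x + 128·x^2)·Dx^2 + (144 + 400·x + 384·x^2 + 128·x^3)·Dx^3 + (11 + 16·x + 8·x^2)·Dx^4 + (9 + 25·x + 24·x^2 + 8·x^3)·Dx^5  (order 5).
h: a_k = 0, 0, 7/2, -1/2, -29/12, -3/20, 137/90, -1/14, -127/360, …
ICs: h(0) = 0, h′(0) = 0, h′′(0) = 7, h′′′(0) = -3, h′′′′(0) = -58.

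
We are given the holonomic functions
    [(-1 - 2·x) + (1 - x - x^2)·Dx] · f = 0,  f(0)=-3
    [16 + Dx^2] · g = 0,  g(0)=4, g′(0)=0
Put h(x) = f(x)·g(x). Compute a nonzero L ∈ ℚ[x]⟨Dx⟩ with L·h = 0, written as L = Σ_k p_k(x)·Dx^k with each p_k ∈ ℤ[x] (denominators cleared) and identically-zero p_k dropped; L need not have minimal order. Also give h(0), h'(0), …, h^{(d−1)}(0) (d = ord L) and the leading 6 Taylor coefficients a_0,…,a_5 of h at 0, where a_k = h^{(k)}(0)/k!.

L = (-14 + 16·x + 16·x^2) + (2 + 4·x)·Dx + (-1 + x + x^2)·Dx^2  (order 2).
h: a_k = -12, -12, 72, 60, 4, 64, …
ICs: h(0) = -12, h′(0) = -12.

f: a_k = -3, -3, -6, -9, -15, -24, …
g: a_k = 4, 0, -32, 0, 128/3, 0, …
f·g: L₀ = L_f ⊗_s L_g, ord ≤ 1·2.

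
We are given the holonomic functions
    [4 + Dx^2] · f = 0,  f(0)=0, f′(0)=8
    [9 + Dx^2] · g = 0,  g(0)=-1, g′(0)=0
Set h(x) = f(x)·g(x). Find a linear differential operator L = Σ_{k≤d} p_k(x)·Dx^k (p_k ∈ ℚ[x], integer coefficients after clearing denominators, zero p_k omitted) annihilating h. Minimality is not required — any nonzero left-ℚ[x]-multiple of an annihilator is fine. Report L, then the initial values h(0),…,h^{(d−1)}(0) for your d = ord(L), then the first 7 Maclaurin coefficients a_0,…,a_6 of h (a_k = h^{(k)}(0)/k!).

L = 25 + 26·Dx^2 + Dx^4  (order 4).
h: a_k = 0, -8, 0, 124/3, 0, -781/15, 0, …
ICs: h(0) = 0, h′(0) = -8, h′′(0) = 0, h′′′(0) = 248.

f: a_k = 0, 8, 0, -16/3, 0, 16/15, 0, …
g: a_k = -1, 0, 9/2, 0, -27/8, 0, 81/80, …
Sym-product of L_f,L_g gives L₀ (≤ ord 4).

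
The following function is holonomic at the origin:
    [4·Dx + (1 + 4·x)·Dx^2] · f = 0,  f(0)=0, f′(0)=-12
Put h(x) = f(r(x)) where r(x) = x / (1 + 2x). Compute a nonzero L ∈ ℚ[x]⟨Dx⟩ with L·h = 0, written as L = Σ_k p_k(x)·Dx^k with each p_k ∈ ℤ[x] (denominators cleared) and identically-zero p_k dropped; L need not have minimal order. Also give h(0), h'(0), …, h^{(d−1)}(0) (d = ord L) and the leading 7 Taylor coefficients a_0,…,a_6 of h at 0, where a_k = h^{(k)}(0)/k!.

f: a_k = 0, -12, 24, -64, 192, -3072/5, 2048, …
L₀ from L_f via x↦r, Dx↦r'^{-1}Dx.
L = (8 + 24·x)·Dx + (1 + 8·x + 12·x^2)·Dx^2  (order 2).
h: a_k = 0, -12, 48, -208, 960, -23232/5, 23296, …
ICs: h(0) = 0, h′(0) = -12.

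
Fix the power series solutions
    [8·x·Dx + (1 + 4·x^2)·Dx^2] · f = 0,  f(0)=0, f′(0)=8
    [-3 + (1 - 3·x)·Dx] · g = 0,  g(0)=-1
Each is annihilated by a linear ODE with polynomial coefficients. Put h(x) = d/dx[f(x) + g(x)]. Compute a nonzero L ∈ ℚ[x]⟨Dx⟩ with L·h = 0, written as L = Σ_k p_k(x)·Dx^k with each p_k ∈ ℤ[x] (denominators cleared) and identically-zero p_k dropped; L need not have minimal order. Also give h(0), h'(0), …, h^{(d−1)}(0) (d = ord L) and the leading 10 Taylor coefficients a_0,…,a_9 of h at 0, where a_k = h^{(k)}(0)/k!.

L = (24 - 288·x - 288·x^2) + (-31 + 24·x - 204·x^2 - 288·x^3)·Dx + (3 - 5·x - 20·x^3 - 48·x^4)·Dx^2  (order 2).
h: a_k = 5, -18, -113, -324, -1087, -4374, -15821, -52488, -175099, -590490, …
ICs: h(0) = 5, h′(0) = -18.

f: a_k = 0, 8, 0, -32/3, 0, 128/5, 0, -512/7, 0, 2048/9, …
g: a_k = -1, -3, -9, -27, -81, -243, -729, -2187, -6561, -19683, …
Weyl lclm of L_f,L_g ⇒ L₀ (ord ≤ 3).
Derive L from L₀ (diff closure).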